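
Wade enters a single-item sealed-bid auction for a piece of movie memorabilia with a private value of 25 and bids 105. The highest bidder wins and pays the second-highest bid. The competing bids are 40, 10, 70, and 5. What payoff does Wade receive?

Payoff = -45.

Highest competing bid: 70.
Wade's bid 105 is the highest overall, so Wade wins and pays the second-highest bid, 70.
Payoff = value − price = 25 − 70 = -45.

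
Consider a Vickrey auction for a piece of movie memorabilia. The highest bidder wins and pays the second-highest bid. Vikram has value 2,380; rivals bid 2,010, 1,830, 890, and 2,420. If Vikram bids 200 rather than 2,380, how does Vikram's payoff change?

The highest competing bid is 2,420.
Bidding truthfully at 2,380: the top bid is 2,420 (a rival), so Vikram loses. Payoff = 0.
Bidding 200: the top bid is 2,420 (a rival), so Vikram loses. Payoff = 0.
Change = 0 − 0 = 0.

Payoff change: 0.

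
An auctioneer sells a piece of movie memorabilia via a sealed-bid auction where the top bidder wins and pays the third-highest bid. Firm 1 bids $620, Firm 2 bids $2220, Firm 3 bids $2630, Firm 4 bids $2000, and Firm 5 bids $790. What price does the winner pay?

$2000

Ordered from highest: Firm 3 $2630 > Firm 2 $2220 > Firm 4 $2000 > Firm 5 $790 > Firm 1 $620.
Firm 3 is the highest bidder, so Firm 3 wins.
Under the third-price rule, the price is the third-highest bid: $2000.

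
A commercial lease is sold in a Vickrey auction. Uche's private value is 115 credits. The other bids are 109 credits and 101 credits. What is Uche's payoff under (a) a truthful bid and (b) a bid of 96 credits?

(a) 6 credits  (b) 0 credits

The highest competing bid is 109 credits.
Bidding truthfully at 115 credits: Uche has the top bid, wins, and pays the second-highest bid 109 credits. Payoff = 115 credits − 109 credits = 6 credits.
Bidding 96 credits: the top bid is 109 credits (a rival), so Uche loses. Payoff = 0 credits.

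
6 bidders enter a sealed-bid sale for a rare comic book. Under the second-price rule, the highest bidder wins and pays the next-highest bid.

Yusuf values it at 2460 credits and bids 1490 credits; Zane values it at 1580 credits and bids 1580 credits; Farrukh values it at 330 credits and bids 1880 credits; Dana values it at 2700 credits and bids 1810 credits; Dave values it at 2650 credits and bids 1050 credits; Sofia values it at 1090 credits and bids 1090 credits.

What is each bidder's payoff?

Bids in descending order: Farrukh 1880 credits > Dana 1810 credits > Zane 1580 credits > Yusuf 1490 credits > Sofia 1090 credits > Dave 1050 credits.
Farrukh has the top bid and wins; the price is the second-highest bid, 1810 credits.
Farrukh's payoff = 330 credits − 1810 credits = -1480 credits. All other bidders lose, so their payoff is 0.

Yusuf 0 credits, Zane 0 credits, Farrukh -1480 credits, Dana 0 credits, Dave 0 credits, Sofia 0 credits.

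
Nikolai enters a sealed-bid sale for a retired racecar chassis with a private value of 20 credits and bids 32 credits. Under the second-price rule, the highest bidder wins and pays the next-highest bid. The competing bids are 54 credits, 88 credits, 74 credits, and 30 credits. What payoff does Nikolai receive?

0 credits

Highest competing bid: 88 credits.
Nikolai's bid 32 credits is not the highest, so Nikolai loses, pays nothing, and earns zero payoff.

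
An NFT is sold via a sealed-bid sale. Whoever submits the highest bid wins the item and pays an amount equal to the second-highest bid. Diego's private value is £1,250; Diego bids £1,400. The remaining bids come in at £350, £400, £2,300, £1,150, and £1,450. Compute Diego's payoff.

Highest competing bid: £2,300.
Diego's bid £1,400 is not the highest, so Diego loses, pays nothing, and earns zero payoff.

Diego's payoff: £0.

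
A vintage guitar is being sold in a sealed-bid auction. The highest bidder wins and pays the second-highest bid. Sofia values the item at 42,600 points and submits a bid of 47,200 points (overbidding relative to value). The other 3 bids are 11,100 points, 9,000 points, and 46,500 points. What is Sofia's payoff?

Payoff = -3,900 points.

Highest competing bid: 46,500 points.
Sofia's bid 47,200 points is the highest overall, so Sofia wins and pays the second-highest bid, 46,500 points.
Payoff = value − price = 42,600 points − 46,500 points = -3,900 points.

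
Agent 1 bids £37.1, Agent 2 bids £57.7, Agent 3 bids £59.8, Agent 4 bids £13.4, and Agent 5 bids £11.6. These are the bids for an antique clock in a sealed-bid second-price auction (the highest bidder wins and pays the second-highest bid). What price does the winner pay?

£57.7

Ordered from highest: Agent 3 £59.8 > Agent 2 £57.7 > Agent 1 £37.1 > Agent 4 £13.4 > Agent 5 £11.6.
Agent 3 is the highest bidder, so Agent 3 wins.
Under the second-price rule, the price is the second-highest bid: £57.7.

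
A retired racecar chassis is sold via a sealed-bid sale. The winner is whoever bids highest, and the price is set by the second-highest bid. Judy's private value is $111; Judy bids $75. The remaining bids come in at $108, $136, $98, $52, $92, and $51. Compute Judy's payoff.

Highest competing bid: $136.
Judy's bid $75 is not the highest, so Judy loses, pays nothing, and earns zero payoff.

Payoff = $0.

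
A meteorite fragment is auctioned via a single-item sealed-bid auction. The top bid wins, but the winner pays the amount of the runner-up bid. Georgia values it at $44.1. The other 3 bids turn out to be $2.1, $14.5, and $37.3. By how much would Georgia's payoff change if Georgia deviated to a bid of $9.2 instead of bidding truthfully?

The highest competing bid is $37.3.
Bidding truthfully at $44.1: Georgia has the top bid, wins, and pays the second-highest bid $37.3. Payoff = $44.1 − $37.3 = $6.8.
Bidding $9.2: the top bid is $37.3 (a rival), so Georgia loses. Payoff = $0.0.
Change = $0.0 − $6.8 = -$6.8.
Deviating from a truthful bid can only lose payoff in a second-price auction — never gain.

-$6.8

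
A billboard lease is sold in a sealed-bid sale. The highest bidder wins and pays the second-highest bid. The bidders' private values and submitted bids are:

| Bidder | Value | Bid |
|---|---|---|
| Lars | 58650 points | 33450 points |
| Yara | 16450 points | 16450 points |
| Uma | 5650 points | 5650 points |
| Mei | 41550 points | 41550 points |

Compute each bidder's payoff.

Lars 0 points, Yara 0 points, Uma 0 points, Mei 8100 points.

Sorted high to low: Mei 41550 points, then Lars 33450 points, then Yara 16450 points, then Uma 5650 points.
Mei has the top bid and wins; the price is the second-highest bid, 33450 points.
Mei's payoff = 41550 points − 33450 points = 8100 points. All other bidders lose, so their payoff is 0.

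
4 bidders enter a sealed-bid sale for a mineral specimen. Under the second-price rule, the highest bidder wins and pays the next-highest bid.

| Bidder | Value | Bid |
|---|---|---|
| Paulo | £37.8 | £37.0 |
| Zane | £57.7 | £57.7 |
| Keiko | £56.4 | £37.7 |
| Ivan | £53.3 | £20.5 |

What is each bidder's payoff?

Ordered from highest: Zane £57.7; Keiko £37.7; Paulo £37.0; Ivan £20.5.
Zane has the top bid and wins; the price is the second-highest bid, £37.7.
Zane's payoff = £57.7 − £37.7 = £20.0. All other bidders lose, so their payoff is 0.

Paulo £0.0, Zane £20.0, Keiko £0.0, Ivan £0.0.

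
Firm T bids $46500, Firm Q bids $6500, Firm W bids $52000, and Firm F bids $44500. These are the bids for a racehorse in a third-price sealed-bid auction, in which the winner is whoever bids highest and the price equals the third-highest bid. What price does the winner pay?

$44500

Bids in descending order: Firm W $52000; Firm T $46500; Firm F $44500; Firm Q $6500.
Firm W is the highest bidder, so Firm W wins.
Under the third-price rule, the price is the third-highest bid: $44500.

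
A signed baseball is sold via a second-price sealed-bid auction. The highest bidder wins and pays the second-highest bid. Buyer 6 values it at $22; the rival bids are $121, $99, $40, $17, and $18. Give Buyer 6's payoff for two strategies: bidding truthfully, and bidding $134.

Truthful: $0; alternative: -$99.

The highest competing bid is $121.
Bidding truthfully at $22: the top bid is $121 (a rival), so Buyer 6 loses. Payoff = $0.
Bidding $134: Buyer 6 has the top bid, wins, and pays the second-highest bid $121. Payoff = $22 − $121 = -$99.
This is the dominant-strategy logic: truthful bidding weakly beats any alternative.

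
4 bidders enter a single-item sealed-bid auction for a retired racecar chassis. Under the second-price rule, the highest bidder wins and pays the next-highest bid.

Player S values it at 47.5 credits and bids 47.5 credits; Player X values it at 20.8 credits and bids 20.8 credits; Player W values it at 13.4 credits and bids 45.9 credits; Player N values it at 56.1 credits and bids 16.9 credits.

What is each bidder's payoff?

Payoffs: Player S 1.6 credits, Player X 0.0 credits, Player W 0.0 credits, Player N 0.0 credits.

Ordered from highest: Player S 47.5 credits, then Player W 45.9 credits, then Player X 20.8 credits, then Player N 16.9 credits.
Player S has the top bid and wins; the price is the second-highest bid, 45.9 credits.
Player S's payoff = 47.5 credits − 45.9 credits = 1.6 credits. All other bidders lose, so their payoff is 0.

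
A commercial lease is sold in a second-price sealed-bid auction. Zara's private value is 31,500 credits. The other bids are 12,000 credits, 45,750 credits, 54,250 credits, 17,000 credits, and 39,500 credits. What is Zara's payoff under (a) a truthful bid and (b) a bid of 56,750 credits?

Truthful: 0 credits; alternative: -22,750 credits.

The highest competing bid is 54,250 credits.
Bidding truthfully at 31,500 credits: the top bid is 54,250 credits (a rival), so Zara loses. Payoff = 0 credits.
Bidding 56,750 credits: Zara has the top bid, wins, and pays the second-highest bid 54,250 credits. Payoff = 31,500 credits − 54,250 credits = -22,750 credits.
This is the dominant-strategy logic: truthful bidding weakly beats any alternative.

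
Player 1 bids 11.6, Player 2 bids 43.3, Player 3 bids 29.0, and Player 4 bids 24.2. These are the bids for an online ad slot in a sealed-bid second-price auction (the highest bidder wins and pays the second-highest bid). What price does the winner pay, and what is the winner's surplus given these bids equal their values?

Ranking the bids: Player 2 43.3, then Player 3 29.0, then Player 4 24.2, then Player 1 11.6.
Player 2 is the highest bidder, so Player 2 wins.
Under the second-price rule, the price is the second-highest bid: 29.0.
Surplus = 43.3 − 29.0 = 14.3.

Price 29.0; surplus 14.3.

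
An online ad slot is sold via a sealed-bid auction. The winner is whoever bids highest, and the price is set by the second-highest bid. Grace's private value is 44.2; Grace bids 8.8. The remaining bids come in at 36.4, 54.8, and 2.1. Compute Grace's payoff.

0.0

Highest competing bid: 54.8.
Grace's bid 8.8 is not the highest, so Grace loses, pays nothing, and earns zero payoff.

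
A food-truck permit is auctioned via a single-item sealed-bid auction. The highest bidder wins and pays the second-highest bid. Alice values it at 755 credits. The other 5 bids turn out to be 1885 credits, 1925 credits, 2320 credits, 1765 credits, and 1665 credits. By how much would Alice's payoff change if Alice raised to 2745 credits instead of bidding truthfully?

Change in payoff: -1565 credits.

The highest competing bid is 2320 credits.
Bidding truthfully at 755 credits: the top bid is 2320 credits (a rival), so Alice loses. Payoff = 0 credits.
Bidding 2745 credits: Alice has the top bid, wins, and pays the second-highest bid 2320 credits. Payoff = 755 credits − 2320 credits = -1565 credits.
Change = -1565 credits − 0 credits = -1565 credits.
Deviating from a truthful bid can only lose payoff in a second-price auction — never gain.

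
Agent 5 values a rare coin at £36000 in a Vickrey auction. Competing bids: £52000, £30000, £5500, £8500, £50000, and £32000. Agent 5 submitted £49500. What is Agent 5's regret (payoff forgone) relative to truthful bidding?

The highest competing bid is £52000.
Bidding truthfully at £36000: the top bid is £52000 (a rival), so Agent 5 loses. Payoff = £0.
Bidding £49500: the top bid is £52000 (a rival), so Agent 5 loses. Payoff = £0.
Regret = truthful payoff − actual payoff = £0 − £0 = £0.
The bid only affects whether you win, not the price — here both bids land on the same side of the top rival bid, so the deviation is payoff-neutral.

£0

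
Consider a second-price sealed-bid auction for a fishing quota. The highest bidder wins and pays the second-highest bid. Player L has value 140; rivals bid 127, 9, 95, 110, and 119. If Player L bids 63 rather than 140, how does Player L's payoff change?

Change in payoff: -13.

The highest competing bid is 127.
Bidding truthfully at 140: Player L has the top bid, wins, and pays the second-highest bid 127. Payoff = 140 − 127 = 13.
Bidding 63: the top bid is 127 (a rival), so Player L loses. Payoff = 0.
Change = 0 − 13 = -13.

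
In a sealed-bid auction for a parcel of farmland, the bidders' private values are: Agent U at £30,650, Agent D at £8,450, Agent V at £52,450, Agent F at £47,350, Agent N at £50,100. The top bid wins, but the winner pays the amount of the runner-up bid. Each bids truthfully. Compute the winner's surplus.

Ordered from highest: Agent V £52,450, then Agent N £50,100, then Agent F £47,350, then Agent U £30,650, then Agent D £8,450.
Agent V wins with the top bid and pays the second-highest, £50,100.
Surplus = £52,450 − £50,100 = £2,350.

Surplus = £2,350.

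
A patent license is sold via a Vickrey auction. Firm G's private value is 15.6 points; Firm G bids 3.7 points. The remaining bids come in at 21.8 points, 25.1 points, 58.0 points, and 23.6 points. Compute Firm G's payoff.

Highest competing bid: 58.0 points.
Firm G's bid 3.7 points is not the highest, so Firm G loses, pays nothing, and earns zero payoff.

Firm G's payoff: 0.0 points.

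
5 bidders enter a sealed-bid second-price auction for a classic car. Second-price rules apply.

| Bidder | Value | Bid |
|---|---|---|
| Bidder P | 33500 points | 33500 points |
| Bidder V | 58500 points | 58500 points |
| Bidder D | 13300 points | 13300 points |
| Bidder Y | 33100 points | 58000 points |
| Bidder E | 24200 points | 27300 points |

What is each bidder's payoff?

Ordered from highest: Bidder V 58500 points; Bidder Y 58000 points; Bidder P 33500 points; Bidder E 27300 points; Bidder D 13300 points.
Bidder V has the top bid and wins; the price is the second-highest bid, 58000 points.
Bidder V's payoff = 58500 points − 58000 points = 500 points. All other bidders lose, so their payoff is 0.

Bidder P 0 points, Bidder V 500 points, Bidder D 0 points, Bidder Y 0 points, Bidder E 0 points.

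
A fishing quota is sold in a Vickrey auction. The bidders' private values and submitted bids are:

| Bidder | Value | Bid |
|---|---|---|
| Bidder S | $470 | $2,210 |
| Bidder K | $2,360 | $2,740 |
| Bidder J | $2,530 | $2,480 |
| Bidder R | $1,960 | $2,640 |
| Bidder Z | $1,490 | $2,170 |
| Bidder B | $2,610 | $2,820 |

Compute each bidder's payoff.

Bidder S $0, Bidder K $0, Bidder J $0, Bidder R $0, Bidder Z $0, Bidder B -$130.

Sorted high to low: Bidder B $2,820, then Bidder K $2,740, then Bidder R $2,640, then Bidder J $2,480, then Bidder S $2,210, then Bidder Z $2,170.
Bidder B has the top bid and wins; the price is the second-highest bid, $2,740.
Bidder B's payoff = $2,610 − $2,740 = -$130. All other bidders lose, so their payoff is 0.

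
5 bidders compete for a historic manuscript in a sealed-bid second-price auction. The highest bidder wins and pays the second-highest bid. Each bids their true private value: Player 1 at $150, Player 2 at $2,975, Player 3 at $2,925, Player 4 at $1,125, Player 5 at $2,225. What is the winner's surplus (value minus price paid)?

Bids in descending order: Player 2 $2,975, then Player 3 $2,925, then Player 5 $2,225, then Player 4 $1,125, then Player 1 $150.
Player 2 wins with the top bid and pays the second-highest, $2,925.
Surplus = $2,975 − $2,925 = $50.

Winner's surplus: $50.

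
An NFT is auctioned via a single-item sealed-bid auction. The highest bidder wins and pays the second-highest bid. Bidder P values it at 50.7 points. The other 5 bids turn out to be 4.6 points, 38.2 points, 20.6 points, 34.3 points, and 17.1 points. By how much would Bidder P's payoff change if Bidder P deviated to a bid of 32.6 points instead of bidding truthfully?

-12.5 points

The highest competing bid is 38.2 points.
Bidding truthfully at 50.7 points: Bidder P has the top bid, wins, and pays the second-highest bid 38.2 points. Payoff = 50.7 points − 38.2 points = 12.5 points.
Bidding 32.6 points: the top bid is 38.2 points (a rival), so Bidder P loses. Payoff = 0.0 points.
Change = 0.0 points − 12.5 points = -12.5 points.
This is the dominant-strategy logic: truthful bidding weakly beats any alternative.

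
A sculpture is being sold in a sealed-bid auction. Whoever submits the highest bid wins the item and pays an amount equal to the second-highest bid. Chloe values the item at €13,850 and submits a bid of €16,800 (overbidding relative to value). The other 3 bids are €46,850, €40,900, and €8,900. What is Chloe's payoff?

€0

Highest competing bid: €46,850.
Chloe's bid €16,800 is not the highest, so Chloe loses, pays nothing, and earns zero payoff.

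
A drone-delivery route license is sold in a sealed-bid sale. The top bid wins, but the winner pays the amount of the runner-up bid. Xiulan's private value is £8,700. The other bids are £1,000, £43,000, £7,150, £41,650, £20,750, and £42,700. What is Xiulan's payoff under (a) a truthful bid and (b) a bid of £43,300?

The highest competing bid is £43,000.
Bidding truthfully at £8,700: the top bid is £43,000 (a rival), so Xiulan loses. Payoff = £0.
Bidding £43,300: Xiulan has the top bid, wins, and pays the second-highest bid £43,000. Payoff = £8,700 − £43,000 = -£34,300.
This is the dominant-strategy logic: truthful bidding weakly beats any alternative.

(a) £0  (b) -£34,300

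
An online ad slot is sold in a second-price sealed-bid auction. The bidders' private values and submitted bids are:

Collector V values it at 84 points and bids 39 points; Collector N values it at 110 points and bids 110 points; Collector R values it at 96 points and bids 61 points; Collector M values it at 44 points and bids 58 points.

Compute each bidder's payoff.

Collector V 0 points, Collector N 49 points, Collector R 0 points, Collector M 0 points.

Ordered from highest: Collector N 110 points, then Collector R 61 points, then Collector M 58 points, then Collector V 39 points.
Collector N has the top bid and wins; the price is the second-highest bid, 61 points.
Collector N's payoff = 110 points − 61 points = 49 points. All other bidders lose, so their payoff is 0.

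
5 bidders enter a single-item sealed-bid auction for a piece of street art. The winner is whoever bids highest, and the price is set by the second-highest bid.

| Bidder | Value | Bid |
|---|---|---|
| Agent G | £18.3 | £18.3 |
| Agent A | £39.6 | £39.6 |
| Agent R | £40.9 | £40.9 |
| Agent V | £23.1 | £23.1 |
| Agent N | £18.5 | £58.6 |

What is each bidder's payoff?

Agent G £0.0, Agent A £0.0, Agent R £0.0, Agent V £0.0, Agent N -£22.4.

Ordered from highest: Agent N £58.6; Agent R £40.9; Agent A £39.6; Agent V £23.1; Agent G £18.3.
Agent N has the top bid and wins; the price is the second-highest bid, £40.9.
Agent N's payoff = £18.5 − £40.9 = -£22.4. All other bidders lose, so their payoff is 0.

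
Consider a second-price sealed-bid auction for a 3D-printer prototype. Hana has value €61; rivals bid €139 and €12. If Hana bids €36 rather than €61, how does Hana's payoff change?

The highest competing bid is €139.
Bidding truthfully at €61: the top bid is €139 (a rival), so Hana loses. Payoff = €0.
Bidding €36: the top bid is €139 (a rival), so Hana loses. Payoff = €0.
Change = €0 − €0 = €0.
The bid only affects whether you win, not the price — here both bids land on the same side of the top rival bid, so the deviation is payoff-neutral.

Payoff change: €0.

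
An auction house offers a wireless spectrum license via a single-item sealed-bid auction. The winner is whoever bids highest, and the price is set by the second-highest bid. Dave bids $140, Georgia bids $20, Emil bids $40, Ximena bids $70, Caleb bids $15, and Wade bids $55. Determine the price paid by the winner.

Price paid: $70.

Sorted high to low: Dave $140 > Ximena $70 > Wade $55 > Emil $40 > Georgia $20 > Caleb $15.
Dave has the highest bid, so Dave wins.
The second-highest bid is $70, so that is what Dave pays.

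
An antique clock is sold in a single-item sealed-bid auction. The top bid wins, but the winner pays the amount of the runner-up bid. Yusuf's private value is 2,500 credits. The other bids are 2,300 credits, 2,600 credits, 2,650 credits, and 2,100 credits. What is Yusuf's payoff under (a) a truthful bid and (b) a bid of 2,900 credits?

Truthful: 0 credits; alternative: -150 credits.

The highest competing bid is 2,650 credits.
Bidding truthfully at 2,500 credits: the top bid is 2,650 credits (a rival), so Yusuf loses. Payoff = 0 credits.
Bidding 2,900 credits: Yusuf has the top bid, wins, and pays the second-highest bid 2,650 credits. Payoff = 2,500 credits − 2,650 credits = -150 credits.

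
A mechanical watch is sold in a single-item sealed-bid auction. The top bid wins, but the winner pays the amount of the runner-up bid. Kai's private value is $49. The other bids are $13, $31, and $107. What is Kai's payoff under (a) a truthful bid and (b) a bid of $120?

(a) $0  (b) -$58

The highest competing bid is $107.
Bidding truthfully at $49: the top bid is $107 (a rival), so Kai loses. Payoff = $0.
Bidding $120: Kai has the top bid, wins, and pays the second-highest bid $107. Payoff = $49 − $107 = -$58.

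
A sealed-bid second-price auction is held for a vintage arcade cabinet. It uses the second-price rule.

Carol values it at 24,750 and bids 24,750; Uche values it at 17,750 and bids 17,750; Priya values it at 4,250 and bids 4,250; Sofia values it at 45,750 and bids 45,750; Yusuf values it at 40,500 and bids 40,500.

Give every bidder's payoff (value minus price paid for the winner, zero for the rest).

Payoffs: Carol 0, Uche 0, Priya 0, Sofia 5,250, Yusuf 0.

Sorted high to low: Sofia 45,750; Yusuf 40,500; Carol 24,750; Uche 17,750; Priya 4,250.
Sofia has the top bid and wins; the price is the second-highest bid, 40,500.
Sofia's payoff = 45,750 − 40,500 = 5,250. All other bidders lose, so their payoff is 0.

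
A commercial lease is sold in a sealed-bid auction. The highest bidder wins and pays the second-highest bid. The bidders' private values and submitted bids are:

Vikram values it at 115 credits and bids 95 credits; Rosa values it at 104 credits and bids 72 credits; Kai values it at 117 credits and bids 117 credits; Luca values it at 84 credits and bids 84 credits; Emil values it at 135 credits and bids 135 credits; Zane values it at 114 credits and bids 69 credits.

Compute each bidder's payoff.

Vikram 0 credits, Rosa 0 credits, Kai 0 credits, Luca 0 credits, Emil 18 credits, Zane 0 credits.

Bids in descending order: Emil 135 credits > Kai 117 credits > Vikram 95 credits > Luca 84 credits > Rosa 72 credits > Zane 69 credits.
Emil has the top bid and wins; the price is the second-highest bid, 117 credits.
Emil's payoff = 135 credits − 117 credits = 18 credits. All other bidders lose, so their payoff is 0.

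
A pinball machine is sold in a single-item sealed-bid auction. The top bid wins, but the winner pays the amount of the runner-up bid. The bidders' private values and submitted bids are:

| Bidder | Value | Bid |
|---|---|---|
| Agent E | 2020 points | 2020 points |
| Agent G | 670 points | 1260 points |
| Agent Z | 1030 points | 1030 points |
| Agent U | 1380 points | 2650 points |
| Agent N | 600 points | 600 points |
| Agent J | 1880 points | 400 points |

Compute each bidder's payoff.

Sorted high to low: Agent U 2650 points, then Agent E 2020 points, then Agent G 1260 points, then Agent Z 1030 points, then Agent N 600 points, then Agent J 400 points.
Agent U has the top bid and wins; the price is the second-highest bid, 2020 points.
Agent U's payoff = 1380 points − 2020 points = -640 points. All other bidders lose, so their payoff is 0.

Agent E 0 points, Agent G 0 points, Agent Z 0 points, Agent U -640 points, Agent N 0 points, Agent J 0 points.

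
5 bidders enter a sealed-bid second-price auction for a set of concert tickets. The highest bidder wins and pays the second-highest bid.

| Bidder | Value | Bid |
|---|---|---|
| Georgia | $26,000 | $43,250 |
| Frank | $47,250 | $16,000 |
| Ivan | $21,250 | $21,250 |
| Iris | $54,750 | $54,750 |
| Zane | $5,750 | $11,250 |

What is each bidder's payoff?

Georgia $0, Frank $0, Ivan $0, Iris $11,500, Zane $0.

Sorted high to low: Iris $54,750, then Georgia $43,250, then Ivan $21,250, then Frank $16,000, then Zane $11,250.
Iris has the top bid and wins; the price is the second-highest bid, $43,250.
Iris's payoff = $54,750 − $43,250 = $11,500. All other bidders lose, so their payoff is 0.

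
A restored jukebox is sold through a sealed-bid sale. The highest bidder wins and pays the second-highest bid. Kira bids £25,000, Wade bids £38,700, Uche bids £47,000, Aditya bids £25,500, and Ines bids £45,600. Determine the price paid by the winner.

Price paid: £45,600.

Ordered from highest: Uche £47,000; Ines £45,600; Wade £38,700; Aditya £25,500; Kira £25,000.
Uche has the highest bid, so Uche wins.
The second-highest bid is £45,600, so that is what Uche pays.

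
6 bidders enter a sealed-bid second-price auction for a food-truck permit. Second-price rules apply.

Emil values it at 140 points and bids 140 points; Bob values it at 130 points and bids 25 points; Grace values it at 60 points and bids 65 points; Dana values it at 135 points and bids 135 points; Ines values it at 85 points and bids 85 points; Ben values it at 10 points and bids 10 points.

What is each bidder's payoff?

Payoffs: Emil 5 points, Bob 0 points, Grace 0 points, Dana 0 points, Ines 0 points, Ben 0 points.

Bids in descending order: Emil 140 points > Dana 135 points > Ines 85 points > Grace 65 points > Bob 25 points > Ben 10 points.
Emil has the top bid and wins; the price is the second-highest bid, 135 points.
Emil's payoff = 140 points − 135 points = 5 points. All other bidders lose, so their payoff is 0.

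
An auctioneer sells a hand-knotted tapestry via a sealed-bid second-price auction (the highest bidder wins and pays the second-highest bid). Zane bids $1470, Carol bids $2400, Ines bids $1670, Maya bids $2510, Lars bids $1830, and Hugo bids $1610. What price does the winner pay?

$2400

Sorted high to low: Maya $2510; Carol $2400; Lars $1830; Ines $1670; Hugo $1610; Zane $1470.
Maya is the highest bidder, so Maya wins.
Under the second-price rule, the price is the second-highest bid: $2400.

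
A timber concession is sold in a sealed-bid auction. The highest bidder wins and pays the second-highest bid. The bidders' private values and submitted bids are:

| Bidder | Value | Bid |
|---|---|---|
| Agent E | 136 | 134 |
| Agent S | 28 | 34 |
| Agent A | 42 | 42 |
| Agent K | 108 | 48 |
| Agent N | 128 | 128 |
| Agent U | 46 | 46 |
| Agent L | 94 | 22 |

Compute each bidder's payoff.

Ordered from highest: Agent E 134, then Agent N 128, then Agent K 48, then Agent U 46, then Agent A 42, then Agent S 34, then Agent L 22.
Agent E has the top bid and wins; the price is the second-highest bid, 128.
Agent E's payoff = 136 − 128 = 8. All other bidders lose, so their payoff is 0.

Payoffs: Agent E 8, Agent S 0, Agent A 0, Agent K 0, Agent N 0, Agent U 0, Agent L 0.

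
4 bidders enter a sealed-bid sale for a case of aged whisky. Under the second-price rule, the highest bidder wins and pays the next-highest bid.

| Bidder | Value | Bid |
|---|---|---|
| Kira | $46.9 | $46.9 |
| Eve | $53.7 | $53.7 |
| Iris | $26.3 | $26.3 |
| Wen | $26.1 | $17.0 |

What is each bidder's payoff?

Payoffs: Kira $0.0, Eve $6.8, Iris $0.0, Wen $0.0.

Ranking the bids: Eve $53.7 > Kira $46.9 > Iris $26.3 > Wen $17.0.
Eve has the top bid and wins; the price is the second-highest bid, $46.9.
Eve's payoff = $53.7 − $46.9 = $6.8. All other bidders lose, so their payoff is 0.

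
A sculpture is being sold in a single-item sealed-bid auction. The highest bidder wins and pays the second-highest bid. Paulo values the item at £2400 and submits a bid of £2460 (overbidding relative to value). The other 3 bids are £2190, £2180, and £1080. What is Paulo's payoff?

Highest competing bid: £2190.
Paulo's bid £2460 is the highest overall, so Paulo wins and pays the second-highest bid, £2190.
Payoff = value − price = £2400 − £2190 = £210.

Paulo's payoff: £210.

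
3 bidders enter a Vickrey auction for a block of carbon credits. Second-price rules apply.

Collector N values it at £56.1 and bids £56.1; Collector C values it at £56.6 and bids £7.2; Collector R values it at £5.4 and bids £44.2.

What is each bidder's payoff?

Ranking the bids: Collector N £56.1; Collector R £44.2; Collector C £7.2.
Collector N has the top bid and wins; the price is the second-highest bid, £44.2.
Collector N's payoff = £56.1 − £44.2 = £11.9. All other bidders lose, so their payoff is 0.

Collector N £11.9, Collector C £0.0, Collector R £0.0.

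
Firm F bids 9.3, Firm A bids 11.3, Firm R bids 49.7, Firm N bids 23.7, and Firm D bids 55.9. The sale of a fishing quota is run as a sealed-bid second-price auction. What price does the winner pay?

Bids in descending order: Firm D 55.9 > Firm R 49.7 > Firm N 23.7 > Firm A 11.3 > Firm F 9.3.
Firm D has the highest bid, so Firm D wins.
The second-highest bid is 49.7, so that is what Firm D pays.

Price paid: 49.7.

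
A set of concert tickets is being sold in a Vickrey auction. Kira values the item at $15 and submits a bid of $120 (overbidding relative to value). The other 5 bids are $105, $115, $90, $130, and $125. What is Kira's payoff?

Highest competing bid: $130.
Kira's bid $120 is not the highest, so Kira loses, pays nothing, and earns zero payoff.

Kira's payoff: $0.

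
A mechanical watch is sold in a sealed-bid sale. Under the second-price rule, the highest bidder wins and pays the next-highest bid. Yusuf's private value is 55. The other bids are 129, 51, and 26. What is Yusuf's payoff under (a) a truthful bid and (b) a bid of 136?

Truthful: 0; alternative: -74.

The highest competing bid is 129.
Bidding truthfully at 55: the top bid is 129 (a rival), so Yusuf loses. Payoff = 0.
Bidding 136: Yusuf has the top bid, wins, and pays the second-highest bid 129. Payoff = 55 − 129 = -74.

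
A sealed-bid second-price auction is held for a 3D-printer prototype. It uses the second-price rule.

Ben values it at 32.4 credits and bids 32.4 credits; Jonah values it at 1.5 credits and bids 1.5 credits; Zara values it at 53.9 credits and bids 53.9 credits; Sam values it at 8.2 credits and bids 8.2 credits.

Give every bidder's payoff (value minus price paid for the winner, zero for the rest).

Payoffs: Ben 0.0 credits, Jonah 0.0 credits, Zara 21.5 credits, Sam 0.0 credits.

Sorted high to low: Zara 53.9 credits, then Ben 32.4 credits, then Sam 8.2 credits, then Jonah 1.5 credits.
Zara has the top bid and wins; the price is the second-highest bid, 32.4 credits.
Zara's payoff = 53.9 credits − 32.4 credits = 21.5 credits. All other bidders lose, so their payoff is 0.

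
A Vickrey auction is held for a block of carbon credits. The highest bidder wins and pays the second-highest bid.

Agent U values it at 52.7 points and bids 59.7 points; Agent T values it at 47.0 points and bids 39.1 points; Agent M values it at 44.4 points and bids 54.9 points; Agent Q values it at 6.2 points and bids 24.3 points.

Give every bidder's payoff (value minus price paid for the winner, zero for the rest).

Sorted high to low: Agent U 59.7 points > Agent M 54.9 points > Agent T 39.1 points > Agent Q 24.3 points.
Agent U has the top bid and wins; the price is the second-highest bid, 54.9 points.
Agent U's payoff = 52.7 points − 54.9 points = -2.2 points. All other bidders lose, so their payoff is 0.

Agent U -2.2 points, Agent T 0.0 points, Agent M 0.0 points, Agent Q 0.0 points.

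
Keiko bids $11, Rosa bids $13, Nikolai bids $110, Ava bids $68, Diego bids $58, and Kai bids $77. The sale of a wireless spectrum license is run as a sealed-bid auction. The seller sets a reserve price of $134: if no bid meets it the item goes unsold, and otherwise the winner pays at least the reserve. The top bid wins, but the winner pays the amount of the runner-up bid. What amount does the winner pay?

unsold

Ordered from highest: Nikolai $110, then Kai $77, then Ava $68, then Diego $58, then Rosa $13, then Keiko $11.
The top bid $110 is below the reserve $134, so the item goes unsold and nothing is paid.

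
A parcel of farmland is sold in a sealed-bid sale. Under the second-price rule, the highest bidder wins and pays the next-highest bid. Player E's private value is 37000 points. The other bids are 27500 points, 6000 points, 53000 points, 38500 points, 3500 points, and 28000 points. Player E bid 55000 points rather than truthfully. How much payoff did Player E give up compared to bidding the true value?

The highest competing bid is 53000 points.
Bidding truthfully at 37000 points: the top bid is 53000 points (a rival), so Player E loses. Payoff = 0 points.
Bidding 55000 points: Player E has the top bid, wins, and pays the second-highest bid 53000 points. Payoff = 37000 points − 53000 points = -16000 points.
Regret = truthful payoff − actual payoff = 0 points − -16000 points = 16000 points.
Deviating from a truthful bid can only lose payoff in a second-price auction — never gain.

16000 points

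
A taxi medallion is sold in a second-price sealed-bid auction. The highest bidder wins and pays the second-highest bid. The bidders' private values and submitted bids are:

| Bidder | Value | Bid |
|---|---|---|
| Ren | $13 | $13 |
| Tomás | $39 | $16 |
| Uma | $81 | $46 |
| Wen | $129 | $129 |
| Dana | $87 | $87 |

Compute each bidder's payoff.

Ren $0, Tomás $0, Uma $0, Wen $42, Dana $0.

Sorted high to low: Wen $129, then Dana $87, then Uma $46, then Tomás $16, then Ren $13.
Wen has the top bid and wins; the price is the second-highest bid, $87.
Wen's payoff = $129 − $87 = $42. All other bidders lose, so their payoff is 0.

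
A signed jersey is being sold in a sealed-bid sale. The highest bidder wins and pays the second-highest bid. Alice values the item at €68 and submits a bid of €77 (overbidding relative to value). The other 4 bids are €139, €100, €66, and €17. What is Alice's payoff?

Highest competing bid: €139.
Alice's bid €77 is not the highest, so Alice loses, pays nothing, and earns zero payoff.

Payoff = €0.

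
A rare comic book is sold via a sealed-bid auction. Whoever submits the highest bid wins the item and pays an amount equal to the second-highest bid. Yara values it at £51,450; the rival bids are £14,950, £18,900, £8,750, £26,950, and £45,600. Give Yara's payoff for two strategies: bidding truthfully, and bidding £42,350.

Truthful: £5,850; alternative: £0.

The highest competing bid is £45,600.
Bidding truthfully at £51,450: Yara has the top bid, wins, and pays the second-highest bid £45,600. Payoff = £51,450 − £45,600 = £5,850.
Bidding £42,350: the top bid is £45,600 (a rival), so Yara loses. Payoff = £0.
Deviating from a truthful bid can only lose payoff in a second-price auction — never gain.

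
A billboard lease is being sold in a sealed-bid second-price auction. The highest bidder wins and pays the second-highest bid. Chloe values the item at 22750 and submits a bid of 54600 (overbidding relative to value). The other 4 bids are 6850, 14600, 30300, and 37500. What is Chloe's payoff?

Chloe's payoff: -14750.

Highest competing bid: 37500.
Chloe's bid 54600 is the highest overall, so Chloe wins and pays the second-highest bid, 37500.
Payoff = value − price = 22750 − 37500 = -14750.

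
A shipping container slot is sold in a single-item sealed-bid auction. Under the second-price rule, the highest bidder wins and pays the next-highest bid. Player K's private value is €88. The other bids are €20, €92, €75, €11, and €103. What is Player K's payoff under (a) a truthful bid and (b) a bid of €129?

Truthful: €0; alternative: -€15.

The highest competing bid is €103.
Bidding truthfully at €88: the top bid is €103 (a rival), so Player K loses. Payoff = €0.
Bidding €129: Player K has the top bid, wins, and pays the second-highest bid €103. Payoff = €88 − €103 = -€15.
This is the dominant-strategy logic: truthful bidding weakly beats any alternative.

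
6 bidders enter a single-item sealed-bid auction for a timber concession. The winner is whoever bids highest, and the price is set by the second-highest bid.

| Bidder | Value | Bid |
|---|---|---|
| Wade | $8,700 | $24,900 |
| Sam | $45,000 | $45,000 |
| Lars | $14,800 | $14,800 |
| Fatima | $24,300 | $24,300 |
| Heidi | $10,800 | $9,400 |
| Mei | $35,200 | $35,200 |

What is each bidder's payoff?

Payoffs: Wade $0, Sam $9,800, Lars $0, Fatima $0, Heidi $0, Mei $0.

Ranking the bids: Sam $45,000, then Mei $35,200, then Wade $24,900, then Fatima $24,300, then Lars $14,800, then Heidi $9,400.
Sam has the top bid and wins; the price is the second-highest bid, $35,200.
Sam's payoff = $45,000 − $35,200 = $9,800. All other bidders lose, so their payoff is 0.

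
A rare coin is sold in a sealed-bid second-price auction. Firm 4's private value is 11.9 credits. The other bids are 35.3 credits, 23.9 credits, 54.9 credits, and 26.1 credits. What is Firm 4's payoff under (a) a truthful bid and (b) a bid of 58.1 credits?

Truthful: 0.0 credits; alternative: -43.0 credits.

The highest competing bid is 54.9 credits.
Bidding truthfully at 11.9 credits: the top bid is 54.9 credits (a rival), so Firm 4 loses. Payoff = 0.0 credits.
Bidding 58.1 credits: Firm 4 has the top bid, wins, and pays the second-highest bid 54.9 credits. Payoff = 11.9 credits − 54.9 credits = -43.0 credits.
Deviating from a truthful bid can only lose payoff in a second-price auction — never gain.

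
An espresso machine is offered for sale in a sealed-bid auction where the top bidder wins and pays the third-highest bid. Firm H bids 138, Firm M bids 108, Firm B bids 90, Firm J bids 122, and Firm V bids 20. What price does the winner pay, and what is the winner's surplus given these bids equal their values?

The winner pays 108 for a surplus of 30.

Ranking the bids: Firm H 138, then Firm J 122, then Firm M 108, then Firm B 90, then Firm V 20.
Firm H is the highest bidder, so Firm H wins.
Under the third-price rule, the price is the third-highest bid: 108.
Surplus = 138 − 108 = 30.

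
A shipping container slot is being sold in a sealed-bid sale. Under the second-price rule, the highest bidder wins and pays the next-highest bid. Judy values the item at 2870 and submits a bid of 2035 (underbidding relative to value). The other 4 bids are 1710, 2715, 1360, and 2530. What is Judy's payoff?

Highest competing bid: 2715.
Judy's bid 2035 is not the highest, so Judy loses, pays nothing, and earns zero payoff.

Payoff = 0.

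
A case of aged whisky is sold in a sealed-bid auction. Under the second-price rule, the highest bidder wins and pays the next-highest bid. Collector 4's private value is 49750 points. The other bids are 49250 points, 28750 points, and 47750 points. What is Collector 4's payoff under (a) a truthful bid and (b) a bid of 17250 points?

(a) 500 points  (b) 0 points

The highest competing bid is 49250 points.
Bidding truthfully at 49750 points: Collector 4 has the top bid, wins, and pays the second-highest bid 49250 points. Payoff = 49750 points − 49250 points = 500 points.
Bidding 17250 points: the top bid is 49250 points (a rival), so Collector 4 loses. Payoff = 0 points.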